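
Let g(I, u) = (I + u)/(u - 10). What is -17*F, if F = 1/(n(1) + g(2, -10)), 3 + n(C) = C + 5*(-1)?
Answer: 85/33 ≈ 2.5758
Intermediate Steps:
g(I, u) = (I + u)/(-10 + u)
n(C) = -8 + C (n(C) = -3 + (C + 5*(-1)) = -3 + (C - 5) = -3 + (-5 + C) = -8 + C)
F = -5/33 (F = 1/((-8 + 1) + (2 - 10)/(-10 - 10)) = 1/(-7 - 8/(-20)) = 1/(-7 - 1/20*(-8)) = 1/(-7 + ⅖) = 1/(-33/5) = -5/33 ≈ -0.15152)
-17*F = -17*(-5/33) = 85/33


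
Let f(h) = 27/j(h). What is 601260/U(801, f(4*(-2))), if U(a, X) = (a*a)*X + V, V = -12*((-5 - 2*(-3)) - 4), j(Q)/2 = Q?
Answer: -3206720/5774217 ≈ -0.55535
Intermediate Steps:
j(Q) = 2*Q
V = 36 (V = -12*((-5 + 6) - 4) = -12*(1 - 4) = -12*(-3) = 36)
f(h) = 27/(2*h) (f(h) = 27/((2*h)) = 27*(1/(2*h)) = 27/(2*h))
U(a, X) = 36 + X*a**2 (U(a, X) = (a*a)*X + 36 = a**2*X + 36 = X*a**2 + 36 = 36 + X*a**2)
601260/U(801, f(4*(-2))) = 601260/(36 + (27/(2*((4*(-2)))))*801**2) = 601260/(36 + ((27/2)/(-8))*641601) = 601260/(36 + ((27/2)*(-1/8))*641601) = 601260/(36 - 27/16*641601) = 601260/(36 - 17323227/16) = 601260/(-17322651/16) = 601260*(-16/17322651) = -3206720/5774217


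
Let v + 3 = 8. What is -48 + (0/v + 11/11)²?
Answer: -47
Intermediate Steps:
v = 5 (v = -3 + 8 = 5)
-48 + (0/v + 11/11)² = -48 + (0/5 + 11/11)² = -48 + (0*(⅕) + 11*(1/11))² = -48 + (0 + 1)² = -48 + 1² = -48 + 1 = -47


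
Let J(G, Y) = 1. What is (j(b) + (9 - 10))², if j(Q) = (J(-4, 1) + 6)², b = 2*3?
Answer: 2304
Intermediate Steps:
b = 6
j(Q) = 49 (j(Q) = (1 + 6)² = 7² = 49)
(j(b) + (9 - 10))² = (49 + (9 - 10))² = (49 - 1)² = 48² = 2304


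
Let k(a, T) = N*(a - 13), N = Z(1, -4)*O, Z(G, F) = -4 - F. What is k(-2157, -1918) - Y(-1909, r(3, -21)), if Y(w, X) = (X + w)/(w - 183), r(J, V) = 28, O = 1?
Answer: -1881/2092 ≈ -0.89914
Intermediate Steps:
N = 0 (N = (-4 - 1*(-4))*1 = (-4 + 4)*1 = 0*1 = 0)
Y(w, X) = (X + w)/(-183 + w)
k(a, T) = 0 (k(a, T) = 0*(a - 13) = 0*(-13 + a) = 0)
k(-2157, -1918) - Y(-1909, r(3, -21)) = 0 - (28 - 1909)/(-183 - 1909) = 0 - (-1881)/(-2092) = 0 - (-1)*(-1881)/2092 = 0 - 1*1881/2092 = 0 - 1881/2092 = -1881/2092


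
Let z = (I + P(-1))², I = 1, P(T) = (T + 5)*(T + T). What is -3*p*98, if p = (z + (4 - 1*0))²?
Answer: -825846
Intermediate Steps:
P(T) = 2*T*(5 + T) (P(T) = (5 + T)*(2*T) = 2*T*(5 + T))
z = 49 (z = (1 + 2*(-1)*(5 - 1))² = (1 + 2*(-1)*4)² = (1 - 8)² = (-7)² = 49)
p = 2809 (p = (49 + (4 - 1*0))² = (49 + (4 + 0))² = (49 + 4)² = 53² = 2809)
-3*p*98 = -3*2809*98 = -8427*98 = -825846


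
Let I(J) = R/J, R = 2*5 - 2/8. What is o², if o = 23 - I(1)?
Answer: 2809/16 ≈ 175.56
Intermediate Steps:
R = 39/4 (R = 10 - 2/8 = 10 - 1*¼ = 10 - ¼ = 39/4 ≈ 9.7500)
I(J) = 39/(4*J)
o = 53/4 (o = 23 - 39/(4*1) = 23 - 39/4 = 53/4 ≈ 13.250)
o² = (53/4)² = 2809/16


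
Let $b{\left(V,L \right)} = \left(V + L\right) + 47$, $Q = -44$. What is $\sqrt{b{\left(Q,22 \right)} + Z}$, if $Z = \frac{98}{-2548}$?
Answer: $\frac{\sqrt{16874}}{26} \approx 4.9962$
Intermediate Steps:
$Z = - \frac{1}{26}$ ($Z = 98 \left(- \frac{1}{2548}\right) = - \frac{1}{26} \approx -0.038462$)
$b{\left(V,L \right)} = 47 + L + V$ ($b{\left(V,L \right)} = \left(L + V\right) + 47 = 47 + L + V$)
$\sqrt{b{\left(Q,22 \right)} + Z} = \sqrt{\left(47 + 22 - 44\right) - \frac{1}{26}} = \sqrt{25 - \frac{1}{26}} = \sqrt{\frac{649}{26}} = \frac{\sqrt{16874}}{26}$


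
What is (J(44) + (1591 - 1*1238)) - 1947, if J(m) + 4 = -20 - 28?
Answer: -1646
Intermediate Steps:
J(m) = -52 (J(m) = -4 + (-20 - 28) = -4 - 48 = -52)
(J(44) + (1591 - 1*1238)) - 1947 = (-52 + (1591 - 1*1238)) - 1947 = (-52 + (1591 - 1238)) - 1947 = (-52 + 353) - 1947 = 301 - 1947 = -1646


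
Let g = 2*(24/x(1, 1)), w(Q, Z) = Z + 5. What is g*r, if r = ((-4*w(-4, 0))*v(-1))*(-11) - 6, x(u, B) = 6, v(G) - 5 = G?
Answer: 6992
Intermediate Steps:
w(Q, Z) = 5 + Z
v(G) = 5 + G
r = 874 (r = ((-4*(5 + 0))*(5 - 1))*(-11) - 6 = (-4*5*4)*(-11) - 6 = -20*4*(-11) - 6 = -80*(-11) - 6 = 880 - 6 = 874)
g = 8 (g = 2*(24/6) = 2*(24*(⅙)) = 2*4 = 8)
g*r = 8*874 = 6992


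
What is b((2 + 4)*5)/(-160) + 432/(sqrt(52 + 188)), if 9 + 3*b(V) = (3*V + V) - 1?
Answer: -11/48 + 36*sqrt(15)/5 ≈ 27.656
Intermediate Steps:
b(V) = -10/3 + 4*V/3 (b(V) = -3 + ((3*V + V) - 1)/3 = -3 + (4*V - 1)/3 = -3 + (-1 + 4*V)/3 = -3 + (-1/3 + 4*V/3) = -10/3 + 4*V/3)
b((2 + 4)*5)/(-160) + 432/(sqrt(52 + 188)) = (-10/3 + 4*((2 + 4)*5)/3)/(-160) + 432/(sqrt(52 + 188)) = (-10/3 + 4*(6*5)/3)*(-1/160) + 432/(sqrt(240)) = (-10/3 + (4/3)*30)*(-1/160) + 432/((4*sqrt(15))) = (-10/3 + 40)*(-1/160) + 432*(sqrt(15)/60) = (110/3)*(-1/160) + 36*sqrt(15)/5 = -11/48 + 36*sqrt(15)/5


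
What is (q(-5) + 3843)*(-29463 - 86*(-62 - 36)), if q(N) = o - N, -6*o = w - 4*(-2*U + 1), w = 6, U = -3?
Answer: -243059425/3 ≈ -8.1020e+7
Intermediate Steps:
o = 11/3 (o = -(6 - 4*(-2*(-3) + 1))/6 = -(6 - 4*(6 + 1))/6 = -(6 - 4*7)/6 = -(6 - 28)/6 = -1/6*(-22) = 11/3 ≈ 3.6667)
q(N) = 11/3 - N
(q(-5) + 3843)*(-29463 - 86*(-62 - 36)) = ((11/3 - 1*(-5)) + 3843)*(-29463 - 86*(-62 - 36)) = ((11/3 + 5) + 3843)*(-29463 - 86*(-98)) = (26/3 + 3843)*(-29463 + 8428) = (11555/3)*(-21035) = -243059425/3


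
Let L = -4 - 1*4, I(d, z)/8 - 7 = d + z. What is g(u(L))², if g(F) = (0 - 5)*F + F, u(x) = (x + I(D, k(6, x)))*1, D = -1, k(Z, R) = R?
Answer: 9216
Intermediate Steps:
I(d, z) = 56 + 8*d + 8*z (I(d, z) = 56 + 8*(d + z) = 56 + (8*d + 8*z) = 56 + 8*d + 8*z)
L = -8 (L = -4 - 4 = -8)
u(x) = 48 + 9*x (u(x) = (x + (56 + 8*(-1) + 8*x))*1 = (x + (56 - 8 + 8*x))*1 = (x + (48 + 8*x))*1 = (48 + 9*x)*1 = 48 + 9*x)
g(F) = -4*F (g(F) = -5*F + F = -4*F)
g(u(L))² = (-4*(48 + 9*(-8)))² = (-4*(48 - 72))² = (-4*(-24))² = 96² = 9216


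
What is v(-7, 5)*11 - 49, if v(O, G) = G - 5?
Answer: -49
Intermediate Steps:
v(O, G) = -5 + G
v(-7, 5)*11 - 49 = (-5 + 5)*11 - 49 = 0*11 - 49 = 0 - 49 = -49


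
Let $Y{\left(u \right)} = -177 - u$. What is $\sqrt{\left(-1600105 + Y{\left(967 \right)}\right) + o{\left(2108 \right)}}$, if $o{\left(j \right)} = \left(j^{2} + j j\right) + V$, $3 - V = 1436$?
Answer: $\sqrt{7284646} \approx 2699.0$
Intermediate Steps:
$V = -1433$ ($V = 3 - 1436 = -1433$)
$o{\left(j \right)} = -1433 + 2 j^{2}$ ($o{\left(j \right)} = \left(j^{2} + j j\right) - 1433 = \left(j^{2} + j^{2}\right) - 1433 = 2 j^{2} - 1433 = -1433 + 2 j^{2}$)
$\sqrt{\left(-1600105 + Y{\left(967 \right)}\right) + o{\left(2108 \right)}} = \sqrt{\left(-1600105 - 1144\right) - \left(1433 - 2 \cdot 2108^{2}\right)} = \sqrt{\left(-1600105 - 1144\right) + \left(-1433 + 2 \cdot 4443664\right)} = \sqrt{\left(-1600105 - 1144\right) + \left(-1433 + 8887328\right)} = \sqrt{-1601249 + 8885895} = \sqrt{7284646}$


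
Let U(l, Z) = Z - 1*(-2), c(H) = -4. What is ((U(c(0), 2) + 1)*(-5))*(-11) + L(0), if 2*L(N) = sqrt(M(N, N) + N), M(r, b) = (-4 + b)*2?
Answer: 275 + I*sqrt(2) ≈ 275.0 + 1.4142*I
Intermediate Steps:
M(r, b) = -8 + 2*b
L(N) = sqrt(-8 + 3*N)/2 (L(N) = sqrt((-8 + 2*N) + N)/2 = sqrt(-8 + 3*N)/2)
U(l, Z) = 2 + Z (U(l, Z) = Z + 2 = 2 + Z)
((U(c(0), 2) + 1)*(-5))*(-11) + L(0) = (((2 + 2) + 1)*(-5))*(-11) + sqrt(-8 + 3*0)/2 = ((4 + 1)*(-5))*(-11) + sqrt(-8 + 0)/2 = (5*(-5))*(-11) + sqrt(-8)/2 = -25*(-11) + (2*I*sqrt(2))/2 = 275 + I*sqrt(2)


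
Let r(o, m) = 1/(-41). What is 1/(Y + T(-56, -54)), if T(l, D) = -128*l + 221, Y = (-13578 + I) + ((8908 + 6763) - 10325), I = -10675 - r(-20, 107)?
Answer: -41/472237 ≈ -8.6821e-5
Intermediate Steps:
r(o, m) = -1/41
I = -437674/41 (I = -10675 - 1*(-1/41) = -10675 + 1/41 = -437674/41 ≈ -10675.)
Y = -775186/41 (Y = (-13578 - 437674/41) + ((8908 + 6763) - 10325) = -994372/41 + (15671 - 10325) = -994372/41 + 5346 = -775186/41 ≈ -18907.)
T(l, D) = 221 - 128*l
1/(Y + T(-56, -54)) = 1/(-775186/41 + (221 - 128*(-56))) = 1/(-775186/41 + (221 + 7168)) = 1/(-775186/41 + 7389) = 1/(-472237/41) = -41/472237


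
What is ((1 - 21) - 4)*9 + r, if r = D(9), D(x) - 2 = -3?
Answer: -217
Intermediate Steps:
D(x) = -1 (D(x) = 2 - 3 = -1)
r = -1
((1 - 21) - 4)*9 + r = ((1 - 21) - 4)*9 - 1 = (-20 - 4)*9 - 1 = -24*9 - 1 = -216 - 1 = -217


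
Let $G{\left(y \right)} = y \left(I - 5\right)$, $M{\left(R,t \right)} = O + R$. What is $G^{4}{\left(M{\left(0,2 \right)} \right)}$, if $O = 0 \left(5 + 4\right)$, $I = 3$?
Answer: $0$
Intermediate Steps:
$O = 0$ ($O = 0 \cdot 9 = 0$)
$M{\left(R,t \right)} = R$ ($M{\left(R,t \right)} = 0 + R = R$)
$G{\left(y \right)} = - 2 y$ ($G{\left(y \right)} = y \left(3 - 5\right) = y \left(-2\right) = - 2 y$)
$G^{4}{\left(M{\left(0,2 \right)} \right)} = \left(\left(-2\right) 0\right)^{4} = 0^{4} = 0$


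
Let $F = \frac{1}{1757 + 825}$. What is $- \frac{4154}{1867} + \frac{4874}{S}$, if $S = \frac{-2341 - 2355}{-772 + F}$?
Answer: $\frac{9044103685793}{11318754712} \approx 799.04$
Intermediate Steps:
$F = \frac{1}{2582} \approx 0.0003873$
$S = \frac{12125072}{1993303}$ ($S = \frac{-2341 - 2355}{-772 + \frac{1}{2582}} = - \frac{4696}{- \frac{1993303}{2582}} = \left(-4696\right) \left(- \frac{2582}{1993303}\right) = \frac{12125072}{1993303} \approx 6.0829$)
$- \frac{4154}{1867} + \frac{4874}{S} = - \frac{4154}{1867} + \frac{4874}{\frac{12125072}{1993303}} = \left(-4154\right) \frac{1}{1867} + 4874 \cdot \frac{1993303}{12125072} = - \frac{4154}{1867} + \frac{4857679411}{6062536} = \frac{9044103685793}{11318754712}$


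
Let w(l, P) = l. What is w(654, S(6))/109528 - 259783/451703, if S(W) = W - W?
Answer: -14079049331/24737063092 ≈ -0.56915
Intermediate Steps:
S(W) = 0
w(654, S(6))/109528 - 259783/451703 = 654/109528 - 259783/451703 = 654*(1/109528) - 259783*1/451703 = 327/54764 - 259783/451703 = -14079049331/24737063092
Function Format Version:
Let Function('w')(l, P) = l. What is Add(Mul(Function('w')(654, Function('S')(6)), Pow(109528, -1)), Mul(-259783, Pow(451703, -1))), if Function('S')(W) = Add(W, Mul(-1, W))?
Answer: Rational(-14079049331, 24737063092) ≈ -0.56915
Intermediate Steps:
Function('S')(W) = 0
Add(Mul(Function('w')(654, Function('S')(6)), Pow(109528, -1)), Mul(-259783, Pow(451703, -1))) = Add(Mul(654, Pow(109528, -1)), Mul(-259783, Pow(451703, -1))) = Add(Mul(654, Rational(1, 109528)), Mul(-259783, Rational(1, 451703))) = Add(Rational(327, 54764), Rational(-259783, 451703)) = Rational(-14079049331, 24737063092)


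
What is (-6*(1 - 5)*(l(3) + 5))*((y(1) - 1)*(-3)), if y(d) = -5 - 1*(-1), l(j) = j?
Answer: 2880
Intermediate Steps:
y(d) = -4 (y(d) = -5 + 1 = -4)
(-6*(1 - 5)*(l(3) + 5))*((y(1) - 1)*(-3)) = (-6*(1 - 5)*(3 + 5))*((-4 - 1)*(-3)) = (-(-24)*8)*(-5*(-3)) = -6*(-32)*15 = 192*15 = 2880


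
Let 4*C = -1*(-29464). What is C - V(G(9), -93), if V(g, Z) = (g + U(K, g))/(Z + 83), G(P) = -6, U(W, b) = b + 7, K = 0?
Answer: 14731/2 ≈ 7365.5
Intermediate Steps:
U(W, b) = 7 + b
V(g, Z) = (7 + 2*g)/(83 + Z) (V(g, Z) = (g + (7 + g))/(Z + 83) = (7 + 2*g)/(83 + Z))
C = 7366 (C = (-1*(-29464))/4 = (¼)*29464 = 7366)
C - V(G(9), -93) = 7366 - (7 + 2*(-6))/(83 - 93) = 7366 - (7 - 12)/(-10) = 7366 - (-1)*(-5)/10 = 7366 - 1*½ = 7366 - ½ = 14731/2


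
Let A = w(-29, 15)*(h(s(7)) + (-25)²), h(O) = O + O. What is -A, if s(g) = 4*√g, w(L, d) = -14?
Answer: 8750 + 112*√7 ≈ 9046.3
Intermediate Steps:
h(O) = 2*O
A = -8750 - 112*√7 (A = -14*(2*(4*√7) + (-25)²) = -14*(8*√7 + 625) = -14*(625 + 8*√7) = -8750 - 112*√7 ≈ -9046.3)
-A = -(-8750 - 112*√7) = 8750 + 112*√7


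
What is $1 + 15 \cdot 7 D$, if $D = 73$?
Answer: $7666$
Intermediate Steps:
$1 + 15 \cdot 7 D = 1 + 15 \cdot 7 \cdot 73 = 1 + 105 \cdot 73 = 1 + 7665 = 7666$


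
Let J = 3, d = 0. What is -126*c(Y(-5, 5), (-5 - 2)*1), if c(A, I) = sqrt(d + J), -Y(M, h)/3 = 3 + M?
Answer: -126*sqrt(3) ≈ -218.24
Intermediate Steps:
Y(M, h) = -9 - 3*M (Y(M, h) = -3*(3 + M) = -9 - 3*M)
c(A, I) = sqrt(3) (c(A, I) = sqrt(0 + 3) = sqrt(3))
-126*c(Y(-5, 5), (-5 - 2)*1) = -126*sqrt(3)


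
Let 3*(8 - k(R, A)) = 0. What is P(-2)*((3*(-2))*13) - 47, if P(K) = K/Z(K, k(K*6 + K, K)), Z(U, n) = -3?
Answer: -99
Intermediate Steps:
k(R, A) = 8 (k(R, A) = 8 - 1/3*0 = 8 + 0 = 8)
P(K) = -K/3 (P(K) = K/(-3) = K*(-1/3) = -K/3)
P(-2)*((3*(-2))*13) - 47 = (-1/3*(-2))*((3*(-2))*13) - 47 = 2*(-6*13)/3 - 47 = (2/3)*(-78) - 47 = -52 - 47 = -99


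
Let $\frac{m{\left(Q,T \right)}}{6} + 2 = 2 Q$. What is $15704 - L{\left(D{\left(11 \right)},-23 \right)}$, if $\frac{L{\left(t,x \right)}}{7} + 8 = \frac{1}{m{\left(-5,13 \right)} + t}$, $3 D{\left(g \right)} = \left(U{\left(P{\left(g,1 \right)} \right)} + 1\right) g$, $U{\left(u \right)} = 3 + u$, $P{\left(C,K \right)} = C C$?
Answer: $\frac{18265819}{1159} \approx 15760.0$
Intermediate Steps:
$m{\left(Q,T \right)} = -12 + 12 Q$ ($m{\left(Q,T \right)} = -12 + 6 \cdot 2 Q = -12 + 12 Q$)
$P{\left(C,K \right)} = C^{2}$
$D{\left(g \right)} = \frac{g \left(4 + g^{2}\right)}{3}$ ($D{\left(g \right)} = \frac{\left(\left(3 + g^{2}\right) + 1\right) g}{3} = \frac{\left(4 + g^{2}\right) g}{3} = \frac{g \left(4 + g^{2}\right)}{3}$)
$L{\left(t,x \right)} = -56 + \frac{7}{-72 + t}$ ($L{\left(t,x \right)} = -56 + \frac{7}{\left(-12 + 12 \left(-5\right)\right) + t} = -56 + \frac{7}{\left(-12 - 60\right) + t} = -56 + \frac{7}{-72 + t}$)
$15704 - L{\left(D{\left(11 \right)},-23 \right)} = 15704 - \frac{7 \left(577 - 8 \cdot \frac{1}{3} \cdot 11 \left(4 + 11^{2}\right)\right)}{-72 + \frac{1}{3} \cdot 11 \left(4 + 11^{2}\right)} = 15704 - \frac{7 \left(577 - 8 \cdot \frac{1}{3} \cdot 11 \left(4 + 121\right)\right)}{-72 + \frac{1}{3} \cdot 11 \left(4 + 121\right)} = 15704 - \frac{7 \left(577 - 8 \cdot \frac{1}{3} \cdot 11 \cdot 125\right)}{-72 + \frac{1}{3} \cdot 11 \cdot 125} = 15704 - \frac{7 \left(577 - \frac{11000}{3}\right)}{-72 + \frac{1375}{3}} = 15704 - \frac{7 \left(577 - \frac{11000}{3}\right)}{\frac{1159}{3}} = 15704 - 7 \cdot \frac{3}{1159} \left(- \frac{9269}{3}\right) = 15704 - - \frac{64883}{1159} = 15704 + \frac{64883}{1159} = \frac{18265819}{1159}$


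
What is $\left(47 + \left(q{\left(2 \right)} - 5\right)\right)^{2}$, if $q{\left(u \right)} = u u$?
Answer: $2116$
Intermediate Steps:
$q{\left(u \right)} = u^{2}$
$\left(47 + \left(q{\left(2 \right)} - 5\right)\right)^{2} = \left(47 + \left(2^{2} - 5\right)\right)^{2} = \left(47 + \left(4 - 5\right)\right)^{2} = \left(47 - 1\right)^{2} = 46^{2} = 2116$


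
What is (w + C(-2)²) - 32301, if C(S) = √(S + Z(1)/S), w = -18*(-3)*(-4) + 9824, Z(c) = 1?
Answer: -45391/2 ≈ -22696.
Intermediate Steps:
w = 9608 (w = 54*(-4) + 9824 = -216 + 9824 = 9608)
C(S) = √(S + 1/S)
(w + C(-2)²) - 32301 = (9608 + (√(-2 + 1/(-2)))²) - 32301 = (9608 + (√(-2 - ½))²) - 32301 = (9608 + (√(-5/2))²) - 32301 = (9608 + (I*√10/2)²) - 32301 = (9608 - 5/2) - 32301 = 19211/2 - 32301 = -45391/2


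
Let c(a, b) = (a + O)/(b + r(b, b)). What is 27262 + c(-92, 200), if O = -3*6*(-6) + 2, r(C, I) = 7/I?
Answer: 1090674434/40007 ≈ 27262.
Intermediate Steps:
O = 110 (O = -18*(-6) + 2 = 108 + 2 = 110)
c(a, b) = (110 + a)/(b + 7/b) (c(a, b) = (a + 110)/(b + 7/b) = (110 + a)/(b + 7/b))
27262 + c(-92, 200) = 27262 + 200*(110 - 92)/(7 + 200**2) = 27262 + 200*18/(7 + 40000) = 27262 + 200*18/40007 = 27262 + 200*(1/40007)*18 = 27262 + 3600/40007 = 1090674434/40007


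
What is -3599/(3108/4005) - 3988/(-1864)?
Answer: -1118970499/241388 ≈ -4635.6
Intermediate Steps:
-3599/(3108/4005) - 3988/(-1864) = -3599/(3108*(1/4005)) - 3988*(-1/1864) = -3599/1036/1335 + 997/466 = -3599*1335/1036 + 997/466 = -4804665/1036 + 997/466 = -1118970499/241388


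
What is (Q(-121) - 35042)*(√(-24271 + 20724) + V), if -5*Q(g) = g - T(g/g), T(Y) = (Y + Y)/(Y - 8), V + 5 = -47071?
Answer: 11539504500/7 - 245125*I*√3547/7 ≈ 1.6485e+9 - 2.0855e+6*I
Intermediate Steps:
V = -47076 (V = -5 - 47071 = -47076)
T(Y) = 2*Y/(-8 + Y) (T(Y) = (2*Y)/(-8 + Y) = 2*Y/(-8 + Y))
Q(g) = -2/35 - g/5 (Q(g) = -(g - 2*g/g/(-8 + g/g))/5 = -(g - 2/(-8 + 1))/5 = -(g - 2/(-7))/5 = -(g - 2*(-1)/7)/5 = -(g - 1*(-2/7))/5 = -(g + 2/7)/5 = -(2/7 + g)/5 = -2/35 - g/5)
(Q(-121) - 35042)*(√(-24271 + 20724) + V) = ((-2/35 - ⅕*(-121)) - 35042)*(√(-24271 + 20724) - 47076) = ((-2/35 + 121/5) - 35042)*(√(-3547) - 47076) = (169/7 - 35042)*(I*√3547 - 47076) = -245125*(-47076 + I*√3547)/7 = 11539504500/7 - 245125*I*√3547/7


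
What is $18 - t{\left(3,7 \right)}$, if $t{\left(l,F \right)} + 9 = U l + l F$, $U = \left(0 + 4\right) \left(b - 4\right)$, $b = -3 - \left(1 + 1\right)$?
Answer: $114$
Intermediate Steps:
$b = -5$ ($b = -3 - 2 = -5$)
$U = -36$ ($U = \left(0 + 4\right) \left(-5 - 4\right) = 4 \left(-9\right) = -36$)
$t{\left(l,F \right)} = -9 - 36 l + F l$ ($t{\left(l,F \right)} = -9 + \left(- 36 l + l F\right) = -9 + \left(- 36 l + F l\right) = -9 - 36 l + F l$)
$18 - t{\left(3,7 \right)} = 18 - \left(-9 - 108 + 7 \cdot 3\right) = 18 - \left(-9 - 108 + 21\right) = 18 - -96 = 18 + 96 = 114$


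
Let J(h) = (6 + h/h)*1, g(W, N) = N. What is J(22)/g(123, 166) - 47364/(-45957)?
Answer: 2728041/2542954 ≈ 1.0728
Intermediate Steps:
J(h) = 7 (J(h) = (6 + 1)*1 = 7*1 = 7)
J(22)/g(123, 166) - 47364/(-45957) = 7/166 - 47364/(-45957) = 7*(1/166) - 47364*(-1/45957) = 7/166 + 15788/15319 = 2728041/2542954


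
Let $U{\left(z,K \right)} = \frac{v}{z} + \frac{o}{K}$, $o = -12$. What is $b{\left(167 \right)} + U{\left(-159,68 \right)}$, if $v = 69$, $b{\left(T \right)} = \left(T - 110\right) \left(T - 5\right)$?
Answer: $\frac{8319284}{901} \approx 9233.4$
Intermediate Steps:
$b{\left(T \right)} = \left(-110 + T\right) \left(-5 + T\right)$
$U{\left(z,K \right)} = - \frac{12}{K} + \frac{69}{z}$ ($U{\left(z,K \right)} = \frac{69}{z} - \frac{12}{K} = - \frac{12}{K} + \frac{69}{z}$)
$b{\left(167 \right)} + U{\left(-159,68 \right)} = \left(550 + 167^{2} - 19205\right) + \left(- \frac{12}{68} + \frac{69}{-159}\right) = \left(550 + 27889 - 19205\right) + \left(\left(-12\right) \frac{1}{68} + 69 \left(- \frac{1}{159}\right)\right) = 9234 - \frac{550}{901} = \frac{8319284}{901}$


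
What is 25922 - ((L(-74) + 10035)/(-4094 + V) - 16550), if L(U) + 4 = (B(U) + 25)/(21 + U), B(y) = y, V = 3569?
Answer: 168902156/3975 ≈ 42491.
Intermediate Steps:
L(U) = -4 + (25 + U)/(21 + U) (L(U) = -4 + (U + 25)/(21 + U) = -4 + (25 + U)/(21 + U))
25922 - ((L(-74) + 10035)/(-4094 + V) - 16550) = 25922 - (((-59 - 3*(-74))/(21 - 74) + 10035)/(-4094 + 3569) - 16550) = 25922 - (((-59 + 222)/(-53) + 10035)/(-525) - 16550) = 25922 - ((-1/53*163 + 10035)*(-1/525) - 16550) = 25922 - ((-163/53 + 10035)*(-1/525) - 16550) = 25922 - ((531692/53)*(-1/525) - 16550) = 25922 - (-75956/3975 - 16550) = 25922 - 1*(-65862206/3975) = 25922 + 65862206/3975 = 168902156/3975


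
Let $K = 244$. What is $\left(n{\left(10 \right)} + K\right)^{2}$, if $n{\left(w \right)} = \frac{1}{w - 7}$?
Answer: $\frac{537289}{9} \approx 59699.0$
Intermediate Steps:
$n{\left(w \right)} = \frac{1}{-7 + w}$
$\left(n{\left(10 \right)} + K\right)^{2} = \left(\frac{1}{-7 + 10} + 244\right)^{2} = \left(\frac{1}{3} + 244\right)^{2} = \left(\frac{733}{3}\right)^{2} = \frac{537289}{9}$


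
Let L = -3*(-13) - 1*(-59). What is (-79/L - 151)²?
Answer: 221325129/9604 ≈ 23045.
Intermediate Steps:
L = 98 (L = 39 + 59 = 98)
(-79/L - 151)² = (-79/98 - 151)² = (-14877/98)² = 221325129/9604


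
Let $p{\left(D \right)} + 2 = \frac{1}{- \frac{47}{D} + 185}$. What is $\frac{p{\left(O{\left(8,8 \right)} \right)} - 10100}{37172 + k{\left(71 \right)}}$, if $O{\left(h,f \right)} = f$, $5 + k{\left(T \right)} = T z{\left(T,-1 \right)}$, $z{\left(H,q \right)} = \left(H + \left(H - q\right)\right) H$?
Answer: $- \frac{7238079}{543128495} \approx -0.013327$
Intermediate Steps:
$z{\left(H,q \right)} = H \left(- q + 2 H\right)$ ($z{\left(H,q \right)} = \left(- q + 2 H\right) H = H \left(- q + 2 H\right)$)
$k{\left(T \right)} = -5 + T^{2} \left(1 + 2 T\right)$ ($k{\left(T \right)} = -5 + T T \left(\left(-1\right) \left(-1\right) + 2 T\right) = -5 + T T \left(1 + 2 T\right) = -5 + T^{2} \left(1 + 2 T\right)$)
$p{\left(D \right)} = -2 + \frac{1}{185 - \frac{47}{D}}$ ($p{\left(D \right)} = -2 + \frac{1}{- \frac{47}{D} + 185} = -2 + \frac{1}{185 - \frac{47}{D}}$)
$\frac{p{\left(O{\left(8,8 \right)} \right)} - 10100}{37172 + k{\left(71 \right)}} = \frac{\frac{94 - 2952}{-47 + 185 \cdot 8} - 10100}{37172 - \left(5 - 71^{2} \left(1 + 2 \cdot 71\right)\right)} = \frac{\frac{94 - 2952}{-47 + 1480} - 10100}{37172 - \left(5 - 5041 \left(1 + 142\right)\right)} = \frac{\frac{1}{1433} \left(-2858\right) - 10100}{37172 + \left(-5 + 5041 \cdot 143\right)} = \frac{\frac{1}{1433} \left(-2858\right) - 10100}{37172 + \left(-5 + 720863\right)} = \frac{- \frac{2858}{1433} - 10100}{37172 + 720858} = - \frac{14476158}{1433 \cdot 758030} = \left(- \frac{14476158}{1433}\right) \frac{1}{758030} = - \frac{7238079}{543128495}$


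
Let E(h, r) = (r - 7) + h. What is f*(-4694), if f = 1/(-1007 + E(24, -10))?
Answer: 2347/500 ≈ 4.6940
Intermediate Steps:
E(h, r) = -7 + h + r (E(h, r) = (-7 + r) + h = -7 + h + r)
f = -1/1000 (f = 1/(-1007 + (-7 + 24 - 10)) = 1/(-1007 + 7) = 1/(-1000) = -1/1000 ≈ -0.0010000)
f*(-4694) = -1/1000*(-4694) = 2347/500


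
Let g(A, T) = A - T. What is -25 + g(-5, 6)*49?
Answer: -564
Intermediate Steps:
-25 + g(-5, 6)*49 = -25 + (-5 - 1*6)*49 = -25 + (-5 - 6)*49 = -25 - 11*49 = -25 - 539 = -564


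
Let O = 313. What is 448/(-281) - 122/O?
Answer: -174506/87953 ≈ -1.9841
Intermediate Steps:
448/(-281) - 122/O = 448/(-281) - 122/313 = 448*(-1/281) - 122*1/313 = -448/281 - 122/313 = -174506/87953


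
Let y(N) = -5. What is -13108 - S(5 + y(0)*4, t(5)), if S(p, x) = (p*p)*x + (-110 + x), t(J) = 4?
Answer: -13902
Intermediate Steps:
S(p, x) = -110 + x + x*p² (S(p, x) = p²*x + (-110 + x) = x*p² + (-110 + x) = -110 + x + x*p²)
-13108 - S(5 + y(0)*4, t(5)) = -13108 - (-110 + 4 + 4*(5 - 5*4)²) = -13108 - (-110 + 4 + 4*(5 - 20)²) = -13108 - (-110 + 4 + 4*(-15)²) = -13108 - (-110 + 4 + 4*225) = -13108 - (-110 + 4 + 900) = -13108 - 1*794 = -13108 - 794 = -13902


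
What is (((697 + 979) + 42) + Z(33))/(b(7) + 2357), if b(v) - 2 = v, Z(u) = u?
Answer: 1751/2366 ≈ 0.74007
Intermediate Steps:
b(v) = 2 + v
(((697 + 979) + 42) + Z(33))/(b(7) + 2357) = (((697 + 979) + 42) + 33)/((2 + 7) + 2357) = ((1676 + 42) + 33)/(9 + 2357) = (1718 + 33)/2366 = 1751*(1/2366) = 1751/2366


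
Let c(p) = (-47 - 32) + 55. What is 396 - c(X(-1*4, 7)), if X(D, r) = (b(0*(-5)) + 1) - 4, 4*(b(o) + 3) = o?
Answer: 420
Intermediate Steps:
b(o) = -3 + o/4
X(D, r) = -6 (X(D, r) = ((-3 + (0*(-5))/4) + 1) - 4 = ((-3 + (¼)*0) + 1) - 4 = ((-3 + 0) + 1) - 4 = (-3 + 1) - 4 = -2 - 4 = -6)
c(p) = -24 (c(p) = -79 + 55 = -24)
396 - c(X(-1*4, 7)) = 396 - 1*(-24) = 396 + 24 = 420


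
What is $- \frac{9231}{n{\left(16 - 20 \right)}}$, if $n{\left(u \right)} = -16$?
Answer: $\frac{9231}{16} \approx 576.94$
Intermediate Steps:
$- \frac{9231}{n{\left(16 - 20 \right)}} = - \frac{9231}{-16} = \left(-9231\right) \left(- \frac{1}{16}\right) = \frac{9231}{16}$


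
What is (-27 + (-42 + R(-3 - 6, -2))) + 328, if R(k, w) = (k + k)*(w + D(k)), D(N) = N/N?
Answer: 277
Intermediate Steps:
D(N) = 1
R(k, w) = 2*k*(1 + w) (R(k, w) = (k + k)*(w + 1) = (2*k)*(1 + w) = 2*k*(1 + w))
(-27 + (-42 + R(-3 - 6, -2))) + 328 = (-27 + (-42 + 2*(-3 - 6)*(1 - 2))) + 328 = (-27 + (-42 + 2*(-9)*(-1))) + 328 = (-27 + (-42 + 18)) + 328 = (-27 - 24) + 328 = -51 + 328 = 277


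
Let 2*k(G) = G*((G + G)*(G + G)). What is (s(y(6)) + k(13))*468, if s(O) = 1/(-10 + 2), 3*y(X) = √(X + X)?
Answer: 4112667/2 ≈ 2.0563e+6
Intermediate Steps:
k(G) = 2*G³ (k(G) = (G*((G + G)*(G + G)))/2 = (G*((2*G)*(2*G)))/2 = (G*(4*G²))/2 = (4*G³)/2 = 2*G³)
y(X) = √2*√X/3 (y(X) = √(X + X)/3 = √(2*X)/3 = (√2*√X)/3 = √2*√X/3)
s(O) = -⅛ (s(O) = 1/(-8) = -⅛)
(s(y(6)) + k(13))*468 = (-⅛ + 2*13³)*468 = (-⅛ + 2*2197)*468 = (-⅛ + 4394)*468 = (35151/8)*468 = 4112667/2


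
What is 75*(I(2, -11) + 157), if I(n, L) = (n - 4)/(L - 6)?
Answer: 200325/17 ≈ 11784.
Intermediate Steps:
I(n, L) = (-4 + n)/(-6 + L)
75*(I(2, -11) + 157) = 75*((-4 + 2)/(-6 - 11) + 157) = 75*(-2/(-17) + 157) = 75*(-1/17*(-2) + 157) = 75*(2/17 + 157) = 75*(2671/17) = 200325/17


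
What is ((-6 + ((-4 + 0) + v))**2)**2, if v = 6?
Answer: 256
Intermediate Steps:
((-6 + ((-4 + 0) + v))**2)**2 = ((-6 + ((-4 + 0) + 6))**2)**2 = ((-6 + (-4 + 6))**2)**2 = ((-6 + 2)**2)**2 = ((-4)**2)**2 = 16**2 = 256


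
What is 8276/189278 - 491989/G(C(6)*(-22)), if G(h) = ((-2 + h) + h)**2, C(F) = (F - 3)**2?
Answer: -45905871219/14991196156 ≈ -3.0622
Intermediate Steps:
C(F) = (-3 + F)**2
G(h) = (-2 + 2*h)**2
8276/189278 - 491989/G(C(6)*(-22)) = 8276/189278 - 491989*1/(4*(-1 + (-3 + 6)**2*(-22))**2) = 8276*(1/189278) - 491989*1/(4*(-1 + 3**2*(-22))**2) = 4138/94639 - 491989*1/(4*(-1 + 9*(-22))**2) = 4138/94639 - 491989*1/(4*(-1 - 198)**2) = 4138/94639 - 491989/(4*(-199)**2) = 4138/94639 - 491989/(4*39601) = 4138/94639 - 491989/158404 = -45905871219/14991196156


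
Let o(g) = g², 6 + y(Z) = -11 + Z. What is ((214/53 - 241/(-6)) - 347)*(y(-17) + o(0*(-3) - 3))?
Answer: 2407225/318 ≈ 7569.9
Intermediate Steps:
y(Z) = -17 + Z (y(Z) = -6 + (-11 + Z) = -17 + Z)
((214/53 - 241/(-6)) - 347)*(y(-17) + o(0*(-3) - 3)) = ((214/53 - 241/(-6)) - 347)*((-17 - 17) + (0*(-3) - 3)²) = ((214*(1/53) - 241*(-⅙)) - 347)*(-34 + (0 - 3)²) = ((214/53 + 241/6) - 347)*(-34 + (-3)²) = (14057/318 - 347)*(-34 + 9) = -96289/318*(-25) = 2407225/318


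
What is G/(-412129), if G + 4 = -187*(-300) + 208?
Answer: -56304/412129 ≈ -0.13662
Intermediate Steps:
G = 56304 (G = -4 + (-187*(-300) + 208) = -4 + (56100 + 208) = -4 + 56308 = 56304)
G/(-412129) = 56304/(-412129) = 56304*(-1/412129) = -56304/412129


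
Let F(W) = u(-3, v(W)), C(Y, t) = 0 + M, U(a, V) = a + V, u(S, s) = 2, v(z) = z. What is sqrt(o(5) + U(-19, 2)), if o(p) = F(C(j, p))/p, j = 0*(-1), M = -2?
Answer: I*sqrt(415)/5 ≈ 4.0743*I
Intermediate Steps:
j = 0
U(a, V) = V + a
C(Y, t) = -2 (C(Y, t) = 0 - 2 = -2)
F(W) = 2
o(p) = 2/p
sqrt(o(5) + U(-19, 2)) = sqrt(2/5 + (2 - 19)) = sqrt(2*(1/5) - 17) = sqrt(2/5 - 17) = sqrt(-83/5) = I*sqrt(415)/5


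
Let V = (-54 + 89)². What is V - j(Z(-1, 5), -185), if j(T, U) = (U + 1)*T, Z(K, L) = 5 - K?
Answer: 2329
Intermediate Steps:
j(T, U) = T*(1 + U) (j(T, U) = (1 + U)*T = T*(1 + U))
V = 1225 (V = 35² = 1225)
V - j(Z(-1, 5), -185) = 1225 - (5 - 1*(-1))*(1 - 185) = 1225 - (5 + 1)*(-184) = 1225 - 6*(-184) = 1225 - 1*(-1104) = 1225 + 1104 = 2329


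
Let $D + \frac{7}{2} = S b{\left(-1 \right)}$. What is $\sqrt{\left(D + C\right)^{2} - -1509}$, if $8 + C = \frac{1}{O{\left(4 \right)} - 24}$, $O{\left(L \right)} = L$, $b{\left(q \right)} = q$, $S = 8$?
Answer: $\frac{\sqrt{756481}}{20} \approx 43.488$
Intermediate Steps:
$D = - \frac{23}{2}$ ($D = - \frac{7}{2} + 8 \left(-1\right) = - \frac{7}{2} - 8 = - \frac{23}{2} \approx -11.5$)
$C = - \frac{161}{20}$ ($C = -8 + \frac{1}{4 - 24} = -8 + \frac{1}{-20} = -8 - \frac{1}{20} = - \frac{161}{20} \approx -8.05$)
$\sqrt{\left(D + C\right)^{2} - -1509} = \sqrt{\left(- \frac{23}{2} - \frac{161}{20}\right)^{2} - -1509} = \sqrt{\left(- \frac{391}{20}\right)^{2} + \left(-571 + 2080\right)} = \sqrt{\frac{152881}{400} + 1509} = \sqrt{\frac{756481}{400}} = \frac{\sqrt{756481}}{20}$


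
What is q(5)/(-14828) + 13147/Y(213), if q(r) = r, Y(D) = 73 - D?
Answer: -12184026/129745 ≈ -93.907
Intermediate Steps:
q(5)/(-14828) + 13147/Y(213) = 5/(-14828) + 13147/(73 - 1*213) = 5*(-1/14828) + 13147/(73 - 213) = -5/14828 + 13147/(-140) = -5/14828 + 13147*(-1/140) = -5/14828 - 13147/140 = -12184026/129745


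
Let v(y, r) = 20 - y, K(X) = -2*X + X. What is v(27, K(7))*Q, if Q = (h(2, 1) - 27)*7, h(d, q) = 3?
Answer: 1176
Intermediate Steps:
K(X) = -X
Q = -168 (Q = (3 - 27)*7 = -24*7 = -168)
v(27, K(7))*Q = (20 - 1*27)*(-168) = (20 - 27)*(-168) = -7*(-168) = 1176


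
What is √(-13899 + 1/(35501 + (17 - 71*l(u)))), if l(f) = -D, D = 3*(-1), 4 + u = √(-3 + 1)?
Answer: I*√17324311569170/35305 ≈ 117.89*I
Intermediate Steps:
u = -4 + I*√2 (u = -4 + √(-3 + 1) = -4 + √(-2) = -4 + I*√2 ≈ -4.0 + 1.4142*I)
D = -3
l(f) = 3 (l(f) = -1*(-3) = 3)
√(-13899 + 1/(35501 + (17 - 71*l(u)))) = √(-13899 + 1/(35501 + (17 - 71*3))) = √(-13899 + 1/(35501 + (17 - 213))) = √(-13899 + 1/(35501 - 196)) = √(-13899 + 1/35305) = √(-490704194/35305) = I*√17324311569170/35305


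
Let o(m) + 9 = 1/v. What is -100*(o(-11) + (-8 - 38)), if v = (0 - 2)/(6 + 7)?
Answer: 6150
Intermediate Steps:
v = -2/13 ≈ -0.15385
o(m) = -31/2 (o(m) = -9 + 1/(-2/13) = -9 - 13/2 = -31/2)
-100*(o(-11) + (-8 - 38)) = -100*(-31/2 + (-8 - 38)) = -100*(-31/2 - 46) = -100*(-123/2) = 6150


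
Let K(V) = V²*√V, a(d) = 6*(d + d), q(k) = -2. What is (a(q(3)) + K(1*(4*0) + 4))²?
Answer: 64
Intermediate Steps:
a(d) = 12*d (a(d) = 6*(2*d) = 12*d)
K(V) = V^(5/2)
(a(q(3)) + K(1*(4*0) + 4))² = (12*(-2) + (1*(4*0) + 4)^(5/2))² = (-24 + (1*0 + 4)^(5/2))² = (-24 + (0 + 4)^(5/2))² = (-24 + 4^(5/2))² = (-24 + 32)² = 8² = 64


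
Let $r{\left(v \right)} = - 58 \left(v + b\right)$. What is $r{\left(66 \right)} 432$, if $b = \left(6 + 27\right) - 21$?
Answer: $-1954368$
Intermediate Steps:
$b = 12$ ($b = 33 - 21 = 12$)
$r{\left(v \right)} = -696 - 58 v$ ($r{\left(v \right)} = - 58 \left(v + 12\right) = - 58 \left(12 + v\right) = -696 - 58 v$)
$r{\left(66 \right)} 432 = \left(-696 - 3828\right) 432 = \left(-4524\right) 432 = -1954368$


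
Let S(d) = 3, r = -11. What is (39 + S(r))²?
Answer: 1764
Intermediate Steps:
(39 + S(r))² = (39 + 3)² = 42² = 1764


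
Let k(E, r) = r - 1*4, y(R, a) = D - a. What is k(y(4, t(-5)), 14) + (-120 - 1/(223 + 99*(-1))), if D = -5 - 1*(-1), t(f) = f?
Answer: -13641/124 ≈ -110.01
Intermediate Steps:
D = -4 (D = -5 + 1 = -4)
y(R, a) = -4 - a
k(E, r) = -4 + r (k(E, r) = r - 4 = -4 + r)
k(y(4, t(-5)), 14) + (-120 - 1/(223 + 99*(-1))) = (-4 + 14) + (-120 - 1/(223 + 99*(-1))) = 10 + (-120 - 1/(223 - 99)) = 10 + (-120 - 1/124) = 10 - 14881/124 = -13641/124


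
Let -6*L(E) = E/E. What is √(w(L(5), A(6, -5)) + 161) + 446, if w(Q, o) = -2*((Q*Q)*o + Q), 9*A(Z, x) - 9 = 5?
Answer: 446 + √13061/9 ≈ 458.70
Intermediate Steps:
L(E) = -⅙ (L(E) = -E/(6*E) = -⅙*1 = -⅙)
A(Z, x) = 14/9 (A(Z, x) = 1 + (⅑)*5 = 1 + 5/9 = 14/9)
w(Q, o) = -2*Q - 2*o*Q² (w(Q, o) = -2*(Q²*o + Q) = -2*(o*Q² + Q) = -2*(Q + o*Q²) = -2*Q - 2*o*Q²)
√(w(L(5), A(6, -5)) + 161) + 446 = √(-2*(-⅙)*(1 - ⅙*14/9) + 161) + 446 = √(-2*(-⅙)*(1 - 7/27) + 161) + 446 = √(-2*(-⅙)*20/27 + 161) + 446 = √(20/81 + 161) + 446 = √(13061/81) + 446 = √13061/9 + 446 = 446 + √13061/9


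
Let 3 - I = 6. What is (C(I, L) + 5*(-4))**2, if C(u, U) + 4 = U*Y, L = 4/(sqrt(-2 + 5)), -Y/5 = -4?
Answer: 8128/3 - 1280*sqrt(3) ≈ 492.31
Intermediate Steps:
Y = 20 (Y = -5*(-4) = 20)
I = -3 (I = 3 - 1*6 = 3 - 6 = -3)
L = 4*sqrt(3)/3 (L = 4/(sqrt(3)) = 4*(sqrt(3)/3) = 4*sqrt(3)/3 ≈ 2.3094)
C(u, U) = -4 + 20*U (C(u, U) = -4 + U*20 = -4 + 20*U)
(C(I, L) + 5*(-4))**2 = ((-4 + 20*(4*sqrt(3)/3)) + 5*(-4))**2 = ((-4 + 80*sqrt(3)/3) - 20)**2 = (-24 + 80*sqrt(3)/3)**2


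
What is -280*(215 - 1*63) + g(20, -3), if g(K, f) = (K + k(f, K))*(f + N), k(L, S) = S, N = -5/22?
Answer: -469580/11 ≈ -42689.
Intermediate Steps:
N = -5/22 (N = -5*1/22 = -5/22 ≈ -0.22727)
g(K, f) = 2*K*(-5/22 + f) (g(K, f) = (K + K)*(f - 5/22) = (2*K)*(-5/22 + f) = 2*K*(-5/22 + f))
-280*(215 - 1*63) + g(20, -3) = -280*(215 - 1*63) + (1/11)*20*(-5 + 22*(-3)) = -280*(215 - 63) + (1/11)*20*(-5 - 66) = -280*152 + (1/11)*20*(-71) = -42560 - 1420/11 = -469580/11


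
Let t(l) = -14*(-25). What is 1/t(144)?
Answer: 1/350 ≈ 0.0028571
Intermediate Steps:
t(l) = 350
1/t(144) = 1/350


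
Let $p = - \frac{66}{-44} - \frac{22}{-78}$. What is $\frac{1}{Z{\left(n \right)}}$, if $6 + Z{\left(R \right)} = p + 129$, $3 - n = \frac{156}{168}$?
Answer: $\frac{78}{9733} \approx 0.008014$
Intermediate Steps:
$p = \frac{139}{78}$ ($p = \left(-66\right) \left(- \frac{1}{44}\right) - - \frac{11}{39} = \frac{3}{2} + \frac{11}{39} = \frac{139}{78} \approx 1.7821$)
$n = \frac{29}{14}$ ($n = 3 - \frac{156}{168} = 3 - 156 \cdot \frac{1}{168} = 3 - \frac{13}{14} = \frac{29}{14} \approx 2.0714$)
$Z{\left(R \right)} = \frac{9733}{78}$ ($Z{\left(R \right)} = -6 + \left(\frac{139}{78} + 129\right) = -6 + \frac{10201}{78} = \frac{9733}{78}$)
$\frac{1}{Z{\left(n \right)}} = \frac{1}{\frac{9733}{78}} = \frac{78}{9733}$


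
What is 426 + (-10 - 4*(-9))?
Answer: 452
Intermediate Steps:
426 + (-10 - 4*(-9)) = 426 + (-10 + 36) = 426 + 26 = 452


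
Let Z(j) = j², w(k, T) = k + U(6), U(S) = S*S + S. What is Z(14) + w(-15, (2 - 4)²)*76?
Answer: 2248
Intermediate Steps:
U(S) = S + S² (U(S) = S² + S = S + S²)
w(k, T) = 42 + k (w(k, T) = k + 6*(1 + 6) = k + 6*7 = k + 42 = 42 + k)
Z(14) + w(-15, (2 - 4)²)*76 = 14² + (42 - 15)*76 = 196 + 27*76 = 196 + 2052 = 2248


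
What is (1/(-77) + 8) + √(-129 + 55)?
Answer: 615/77 + I*√74 ≈ 7.987 + 8.6023*I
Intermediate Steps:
(1/(-77) + 8) + √(-129 + 55) = (-1/77 + 8) + √(-74) = 615/77 + I*√74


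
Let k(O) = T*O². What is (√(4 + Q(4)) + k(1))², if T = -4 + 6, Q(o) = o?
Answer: 12 + 8*√2 ≈ 23.314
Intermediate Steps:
T = 2
k(O) = 2*O²
(√(4 + Q(4)) + k(1))² = (√(4 + 4) + 2*1²)² = (√8 + 2*1)² = (2*√2 + 2)² = (2 + 2*√2)²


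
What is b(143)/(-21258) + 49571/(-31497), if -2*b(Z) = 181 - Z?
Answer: -351060625/223187742 ≈ -1.5729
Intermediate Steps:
b(Z) = -181/2 + Z/2 (b(Z) = -(181 - Z)/2 = -181/2 + Z/2)
b(143)/(-21258) + 49571/(-31497) = (-181/2 + (1/2)*143)/(-21258) + 49571/(-31497) = (-181/2 + 143/2)*(-1/21258) + 49571*(-1/31497) = -19*(-1/21258) - 49571/31497 = 19/21258 - 49571/31497 = -351060625/223187742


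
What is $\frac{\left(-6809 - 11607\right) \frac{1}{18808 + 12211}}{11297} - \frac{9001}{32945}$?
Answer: $- \frac{286795629433}{1049512820785} \approx -0.27327$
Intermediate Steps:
$\frac{\left(-6809 - 11607\right) \frac{1}{18808 + 12211}}{11297} - \frac{9001}{32945} = - \frac{18416}{31019} \cdot \frac{1}{11297} - \frac{9001}{32945} = \left(-18416\right) \frac{1}{31019} \cdot \frac{1}{11297} - \frac{9001}{32945} = \left(- \frac{18416}{31019}\right) \frac{1}{11297} - \frac{9001}{32945} = - \frac{18416}{350421643} - \frac{9001}{32945} = - \frac{286795629433}{1049512820785}$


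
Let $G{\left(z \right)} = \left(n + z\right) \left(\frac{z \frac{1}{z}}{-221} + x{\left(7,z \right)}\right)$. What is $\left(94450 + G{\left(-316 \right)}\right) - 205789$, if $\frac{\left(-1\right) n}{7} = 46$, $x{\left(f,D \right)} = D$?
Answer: $\frac{19950087}{221} \approx 90272.0$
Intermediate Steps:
$n = -322$ ($n = \left(-7\right) 46 = -322$)
$G{\left(z \right)} = \left(-322 + z\right) \left(- \frac{1}{221} + z\right)$ ($G{\left(z \right)} = \left(-322 + z\right) \left(\frac{z \frac{1}{z}}{-221} + z\right) = \left(-322 + z\right) \left(1 \left(- \frac{1}{221}\right) + z\right) = \left(-322 + z\right) \left(- \frac{1}{221} + z\right)$)
$\left(94450 + G{\left(-316 \right)}\right) - 205789 = \left(94450 + \left(\frac{322}{221} + \left(-316\right)^{2} - - \frac{22487508}{221}\right)\right) - 205789 = \left(94450 + \left(\frac{322}{221} + 99856 + \frac{22487508}{221}\right)\right) - 205789 = \left(94450 + \frac{44556006}{221}\right) - 205789 = \frac{65429456}{221} - 205789 = \frac{19950087}{221}$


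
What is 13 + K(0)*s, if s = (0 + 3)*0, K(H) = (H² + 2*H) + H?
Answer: 13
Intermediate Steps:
K(H) = H² + 3*H
s = 0 (s = 3*0 = 0)
13 + K(0)*s = 13 + (0*(3 + 0))*0 = 13 + (0*3)*0 = 13 + 0*0 = 13 + 0 = 13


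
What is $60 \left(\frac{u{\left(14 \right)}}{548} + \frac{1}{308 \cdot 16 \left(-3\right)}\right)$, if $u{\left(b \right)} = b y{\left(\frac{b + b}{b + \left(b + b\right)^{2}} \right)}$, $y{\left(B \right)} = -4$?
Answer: $- \frac{1035565}{168784} \approx -6.1354$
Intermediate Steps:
$u{\left(b \right)} = - 4 b$ ($u{\left(b \right)} = b \left(-4\right) = - 4 b$)
$60 \left(\frac{u{\left(14 \right)}}{548} + \frac{1}{308 \cdot 16 \left(-3\right)}\right) = 60 \left(\frac{\left(-4\right) 14}{548} + \frac{1}{308 \cdot 16 \left(-3\right)}\right) = 60 \left(\left(-56\right) \frac{1}{548} + \frac{1}{308 \left(-48\right)}\right) = 60 \left(- \frac{14}{137} + \frac{1}{308} \left(- \frac{1}{48}\right)\right) = 60 \left(- \frac{14}{137} - \frac{1}{14784}\right) = 60 \left(- \frac{207113}{2025408}\right) = - \frac{1035565}{168784}$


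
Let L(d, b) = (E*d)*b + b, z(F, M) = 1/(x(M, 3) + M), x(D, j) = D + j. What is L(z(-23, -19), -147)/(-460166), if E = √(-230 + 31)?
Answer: 21/65738 - 3*I*√199/328690 ≈ 0.00031945 - 0.00012875*I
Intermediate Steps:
E = I*√199 (E = √(-199) = I*√199 ≈ 14.107*I)
z(F, M) = 1/(3 + 2*M) (z(F, M) = 1/((M + 3) + M) = 1/((3 + M) + M) = 1/(3 + 2*M))
L(d, b) = b + I*b*d*√199 (L(d, b) = ((I*√199)*d)*b + b = (I*d*√199)*b + b = I*b*d*√199 + b = b + I*b*d*√199)
L(z(-23, -19), -147)/(-460166) = -147*(1 + I*√199/(3 + 2*(-19)))/(-460166) = -147*(1 + I*√199/(3 - 38))*(-1/460166) = -147*(1 + I*√199/(-35))*(-1/460166) = -147*(1 + I*(-1/35)*√199)*(-1/460166) = -147*(1 - I*√199/35)*(-1/460166) = (-147 + 21*I*√199/5)*(-1/460166) = 21/65738 - 3*I*√199/328690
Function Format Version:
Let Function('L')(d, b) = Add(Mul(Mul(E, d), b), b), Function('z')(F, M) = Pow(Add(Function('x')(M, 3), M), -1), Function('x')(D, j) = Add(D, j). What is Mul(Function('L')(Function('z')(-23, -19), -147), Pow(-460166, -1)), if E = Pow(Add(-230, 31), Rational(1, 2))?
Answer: Add(Rational(21, 65738), Mul(Rational(-3, 328690), I, Pow(199, Rational(1, 2)))) ≈ Add(0.00031945, Mul(-0.00012875, I))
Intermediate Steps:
E = Mul(I, Pow(199, Rational(1, 2))) (E = Pow(-199, Rational(1, 2)) = Mul(I, Pow(199, Rational(1, 2))) ≈ Mul(14.107, I))
Function('z')(F, M) = Pow(Add(3, Mul(2, M)), -1) (Function('z')(F, M) = Pow(Add(Add(M, 3), M), -1) = Pow(Add(Add(3, M), M), -1) = Pow(Add(3, Mul(2, M)), -1))
Function('L')(d, b) = Add(b, Mul(I, b, d, Pow(199, Rational(1, 2)))) (Function('L')(d, b) = Add(Mul(Mul(Mul(I, Pow(199, Rational(1, 2))), d), b), b) = Add(Mul(Mul(I, d, Pow(199, Rational(1, 2))), b), b) = Add(Mul(I, b, d, Pow(199, Rational(1, 2))), b) = Add(b, Mul(I, b, d, Pow(199, Rational(1, 2)))))
Mul(Function('L')(Function('z')(-23, -19), -147), Pow(-460166, -1)) = Mul(Mul(-147, Add(1, Mul(I, Pow(Add(3, Mul(2, -19)), -1), Pow(199, Rational(1, 2))))), Pow(-460166, -1)) = Mul(Mul(-147, Add(1, Mul(I, Pow(Add(3, -38), -1), Pow(199, Rational(1, 2))))), Rational(-1, 460166)) = Mul(Mul(-147, Add(1, Mul(I, Pow(-35, -1), Pow(199, Rational(1, 2))))), Rational(-1, 460166)) = Mul(Mul(-147, Add(1, Mul(I, Rational(-1, 35), Pow(199, Rational(1, 2))))), Rational(-1, 460166)) = Mul(Mul(-147, Add(1, Mul(Rational(-1, 35), I, Pow(199, Rational(1, 2))))), Rational(-1, 460166)) = Mul(Add(-147, Mul(Rational(21, 5), I, Pow(199, Rational(1, 2)))), Rational(-1, 460166)) = Add(Rational(21, 65738), Mul(Rational(-3, 328690), I, Pow(199, Rational(1, 2))))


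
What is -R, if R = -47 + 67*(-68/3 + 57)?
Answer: -6760/3 ≈ -2253.3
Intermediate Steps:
R = 6760/3 (R = -47 + 67*(-68*⅓ + 57) = -47 + 67*(-68/3 + 57) = -47 + 67*(103/3) = -47 + 6901/3 = 6760/3 ≈ 2253.3)
-R = -1*6760/3 = -6760/3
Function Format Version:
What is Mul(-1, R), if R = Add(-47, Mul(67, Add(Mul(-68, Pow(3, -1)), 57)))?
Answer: Rational(-6760, 3) ≈ -2253.3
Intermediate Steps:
R = Rational(6760, 3) (R = Add(-47, Mul(67, Add(Mul(-68, Rational(1, 3)), 57))) = Add(-47, Mul(67, Add(Rational(-68, 3), 57))) = Add(-47, Mul(67, Rational(103, 3))) = Add(-47, Rational(6901, 3)) = Rational(6760, 3) ≈ 2253.3)
Mul(-1, R) = Mul(-1, Rational(6760, 3)) = Rational(-6760, 3)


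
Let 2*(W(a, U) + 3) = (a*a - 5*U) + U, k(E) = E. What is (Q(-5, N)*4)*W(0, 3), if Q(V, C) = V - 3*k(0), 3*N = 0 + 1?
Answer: 180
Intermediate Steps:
W(a, U) = -3 + a²/2 - 2*U (W(a, U) = -3 + ((a*a - 5*U) + U)/2 = -3 + ((a² - 5*U) + U)/2 = -3 + (a² - 4*U)/2 = -3 + (a²/2 - 2*U) = -3 + a²/2 - 2*U)
N = ⅓ (N = (0 + 1)/3 = (⅓)*1 = ⅓ ≈ 0.33333)
Q(V, C) = V (Q(V, C) = V - 3*0 = V + 0 = V)
(Q(-5, N)*4)*W(0, 3) = (-5*4)*(-3 + (½)*0² - 2*3) = -20*(-3 + (½)*0 - 6) = -20*(-3 + 0 - 6) = -20*(-9) = 180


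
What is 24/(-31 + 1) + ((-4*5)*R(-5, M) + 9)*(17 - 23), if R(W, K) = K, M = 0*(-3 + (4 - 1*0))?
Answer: -274/5 ≈ -54.800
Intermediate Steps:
M = 0 (M = 0*(-3 + (4 + 0)) = 0*(-3 + 4) = 0*1 = 0)
24/(-31 + 1) + ((-4*5)*R(-5, M) + 9)*(17 - 23) = 24/(-31 + 1) + (-4*5*0 + 9)*(17 - 23) = 24/(-30) + (-20*0 + 9)*(-6) = 24*(-1/30) + (0 + 9)*(-6) = -4/5 + 9*(-6) = -4/5 - 54 = -274/5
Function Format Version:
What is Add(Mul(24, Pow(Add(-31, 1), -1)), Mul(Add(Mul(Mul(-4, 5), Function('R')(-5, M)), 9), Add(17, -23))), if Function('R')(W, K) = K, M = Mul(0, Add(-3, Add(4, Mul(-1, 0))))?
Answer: Rational(-274, 5) ≈ -54.800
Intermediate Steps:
M = 0 (M = Mul(0, Add(-3, Add(4, 0))) = Mul(0, Add(-3, 4)) = Mul(0, 1) = 0)
Add(Mul(24, Pow(Add(-31, 1), -1)), Mul(Add(Mul(Mul(-4, 5), Function('R')(-5, M)), 9), Add(17, -23))) = Add(Mul(24, Pow(Add(-31, 1), -1)), Mul(Add(Mul(Mul(-4, 5), 0), 9), Add(17, -23))) = Add(Mul(24, Pow(-30, -1)), Mul(Add(Mul(-20, 0), 9), -6)) = Add(Mul(24, Rational(-1, 30)), Mul(Add(0, 9), -6)) = Add(Rational(-4, 5), Mul(9, -6)) = Add(Rational(-4, 5), -54) = Rational(-274, 5)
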